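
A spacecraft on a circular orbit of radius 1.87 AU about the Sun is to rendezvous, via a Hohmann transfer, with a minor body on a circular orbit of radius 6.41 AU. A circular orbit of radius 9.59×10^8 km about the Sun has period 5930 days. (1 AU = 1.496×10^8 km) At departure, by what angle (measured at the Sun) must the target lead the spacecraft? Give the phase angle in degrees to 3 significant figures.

From Kepler's third law T² = 4π²r³/μ at r = 9.59×10^8 km, T = 5930 days = 5930 × 86400 s = 5.12352×10^8 s: μ = 4π²r³/T² = 1.32641×10^11 km³/s².
In km: r₁ = 1.87 × 1.496×10^8 = 2.79752×10^8 km; r₂ = 6.41 × 1.496×10^8 = 9.58936×10^8 km.
Transfer-ellipse semi-major axis a_t = (r₁ + r₂)/2 = (2.79752×10^8 + 9.58936×10^8)/2 = 6.19344×10^8 km.
The half-period of the transfer ellipse is t = π√(a_t³/μ) = 1.32956×10^8 s.
The target's mean motion on its circular orbit is ω₂ = √(μ/r₂³) = 1.22646×10^-8 rad/s.
Angle swept by the target during transfer: ω₂·t = 1.6307 rad = 93.43°.
The spacecraft traverses 180° on the transfer ellipse, so the target must lead by 180° − 93.43° = 86.6°.

φ = 86.6°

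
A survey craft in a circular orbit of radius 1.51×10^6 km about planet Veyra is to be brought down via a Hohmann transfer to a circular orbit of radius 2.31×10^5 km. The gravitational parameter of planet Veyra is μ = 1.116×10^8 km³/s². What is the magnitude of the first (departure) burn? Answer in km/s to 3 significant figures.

Δv₁ = 4.17 km/s

The Hohmann ellipse has a_t = (r₁ + r₂)/2 = 8.705×10^5 km.
Circular speed at r = 1.510×10^6 km: v_c = √(μ/r) = 8.597 km/s.
Vis-viva on the transfer ellipse at r = 1.510×10^6 km gives v_t = √[μ(2/r − 1/a_t)] = 4.429 km/s.
Δv₁ = |v_t − v_c| = |4.429 − 8.597| = 4.168 km/s.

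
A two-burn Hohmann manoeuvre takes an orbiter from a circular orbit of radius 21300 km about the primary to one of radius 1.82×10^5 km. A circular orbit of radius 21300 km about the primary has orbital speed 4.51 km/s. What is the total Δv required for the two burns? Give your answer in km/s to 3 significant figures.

From the circular-orbit relation v² = μ/r at r = 21300 km: μ = v²r = (4.51)² × 21300 = 4.33244×10^5 km³/s².
Semi-major axis of the transfer orbit: a_t = (21300 + 1.820×10^5)/2 = 1.0165×10^5 km.
Circular speed at r₁: v₁ = √(μ/r₁) = √(4.33244×10^5/21300) = 4.5100 km/s.
Transfer-orbit speed at r₁ (vis-viva equation): v_p = √[μ(2/r₁ − 1/a_t)] = 6.0347 km/s.
First burn Δv₁ = |v_p − v₁| = 1.5247 km/s.
At r₂, v₂ = √(μ/r₂) = 1.54287 km/s.
Transfer-orbit speed at r₂: v_a = √[μ(2/r₂ − 1/a_t)] = 0.706263 km/s.
Second burn Δv₂ = |v₂ − v_a| = 0.83661 km/s.
Total Δv = Δv₁ + Δv₂ = 2.361 km/s.

Δv = 2.36 km/s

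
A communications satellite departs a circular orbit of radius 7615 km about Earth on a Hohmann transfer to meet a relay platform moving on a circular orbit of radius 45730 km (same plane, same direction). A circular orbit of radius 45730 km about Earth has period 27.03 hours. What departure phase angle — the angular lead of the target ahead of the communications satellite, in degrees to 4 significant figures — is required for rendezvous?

From Kepler's third law T² = 4π²r³/μ at r = 45730 km, T = 27.03 hours = 27.03 × 3600 s = 97308 s: μ = 4π²r³/T² = 3.98718×10^5 km³/s².
Semi-major axis of the transfer orbit: a_t = (7615 + 45730)/2 = 26672.5 km.
Transfer time t = π√(a_t³/μ) = 21673 s.
Target angular speed ω₂ = √(μ/r₂³) = 6.4570×10^-5 rad/s.
Angle swept by the target during transfer: ω₂·t = 1.3994 rad = 80.18°.
Arrival is 180° from departure on the ellipse, so φ = 180° − 80.18° = 99.82°.

φ = 99.82°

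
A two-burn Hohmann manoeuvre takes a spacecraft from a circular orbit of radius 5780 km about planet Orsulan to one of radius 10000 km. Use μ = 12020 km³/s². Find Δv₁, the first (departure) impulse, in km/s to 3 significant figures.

Δv₁ = 0.181 km/s

Semi-major axis of the transfer orbit: a_t = (5780 + 10000)/2 = 7890 km.
On the circular orbit at r = 5780 km, v_c = √(μ/r) = 1.4421 km/s.
Vis-viva on the transfer ellipse at r = 5780 km gives v_t = √[μ(2/r − 1/a_t)] = 1.6235 km/s.
Δv₁ = |v_t − v_c| = |1.6235 − 1.4421| = 0.1814 km/s.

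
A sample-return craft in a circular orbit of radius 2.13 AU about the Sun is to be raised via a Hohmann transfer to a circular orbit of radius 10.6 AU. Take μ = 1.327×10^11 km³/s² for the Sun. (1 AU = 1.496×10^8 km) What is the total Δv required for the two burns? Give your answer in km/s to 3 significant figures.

Δv = 9.78 km/s

In km: r₁ = 2.13 × 1.496×10^8 = 3.18648×10^8 km; r₂ = 10.6 × 1.496×10^8 = 1.58576×10^9 km.
The Hohmann ellipse has a_t = (r₁ + r₂)/2 = 9.52204×10^8 km.
At r₁ the circular-orbit speed is v₁ = √(μ/r₁) = 20.407 km/s.
On the transfer ellipse at r₁, v² = μ(2/r − 1/a) gives v_p = √[μ(2/r₁ − 1/a_t)] = 26.335 km/s.
First burn Δv₁ = |v_p − v₁| = 5.928 km/s.
At r₂, v₂ = √(μ/r₂) = 9.148 km/s.
Transfer-orbit speed at r₂: v_a = √[μ(2/r₂ − 1/a_t)] = 5.292 km/s.
Second burn Δv₂ = |v₂ − v_a| = 3.856 km/s.
Total Δv = Δv₁ + Δv₂ = 9.784 km/s.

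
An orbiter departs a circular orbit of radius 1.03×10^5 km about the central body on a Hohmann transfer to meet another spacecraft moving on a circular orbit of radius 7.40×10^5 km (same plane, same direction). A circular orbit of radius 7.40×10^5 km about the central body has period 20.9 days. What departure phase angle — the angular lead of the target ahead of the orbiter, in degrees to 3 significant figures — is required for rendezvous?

φ = 103°

From Kepler's third law T² = 4π²r³/μ at r = 7.40×10^5 km, T = 20.9 days = 20.9 × 86400 s = 1.80576×10^6 s: μ = 4π²r³/T² = 4.90608×10^6 km³/s².
Transfer-ellipse semi-major axis a_t = (r₁ + r₂)/2 = (1.030×10^5 + 7.400×10^5)/2 = 4.215×10^5 km.
Transfer time t = π√(a_t³/μ) = 3.8813×10^5 s.
The target's mean motion on its circular orbit is ω₂ = √(μ/r₂³) = 3.4795×10^-6 rad/s.
Angle swept by the target during transfer: ω₂·t = 1.3505 rad = 77.38°.
The orbiter traverses 180° on the transfer ellipse, so the target must lead by 180° − 77.38° = 103°.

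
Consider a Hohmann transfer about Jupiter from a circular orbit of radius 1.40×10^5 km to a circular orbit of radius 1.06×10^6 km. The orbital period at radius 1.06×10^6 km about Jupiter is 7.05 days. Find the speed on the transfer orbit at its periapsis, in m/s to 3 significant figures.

From Kepler's third law T² = 4π²r³/μ at r = 1.06×10^6 km, T = 7.05 days = 7.05 × 86400 s = 6.0912×10^5 s: μ = 4π²r³/T² = 1.26728×10^8 km³/s².
Semi-major axis of the transfer orbit: a_t = (1.400×10^5 + 1.060×10^6)/2 = 6.000×10^5 km.
The periapsis of the transfer ellipse is at r = 1.400×10^5 km.
From the vis-viva equation, v = √[μ(2/r − 1/a_t)] = 39.99 km/s.

v = 40000 m/s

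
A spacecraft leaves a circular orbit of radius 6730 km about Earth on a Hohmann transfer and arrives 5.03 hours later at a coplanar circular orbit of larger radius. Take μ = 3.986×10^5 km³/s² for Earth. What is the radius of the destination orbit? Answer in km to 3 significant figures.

Transfer time t = 5.03 hours = 18108 s, and t = π√(a_t³/μ).
So a_t = (μ t²/π²)^(1/3) = (3.986×10^5 × (18108)² / π²)^(1/3) = 23659 km.
Since a_t = (r₁ + r₂)/2, r₂ = 2a_t − r₁ = 2×23659 − 6730 = 40588 km.

r₂ = 40600 km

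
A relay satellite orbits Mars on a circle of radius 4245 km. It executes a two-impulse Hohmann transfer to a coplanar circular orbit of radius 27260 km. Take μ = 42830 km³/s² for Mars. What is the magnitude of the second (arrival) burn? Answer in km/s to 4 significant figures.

Transfer-ellipse semi-major axis a_t = (r₁ + r₂)/2 = (4245 + 27260)/2 = 15752.5 km.
On the circular orbit at r = 27260 km, v_c = √(μ/r) = 1.2535 km/s.
Vis-viva on the transfer ellipse at r = 27260 km gives v_t = √[μ(2/r − 1/a_t)] = 0.65069 km/s.
Δv₂ = |v_t − v_c| = |0.65069 − 1.2535| = 0.6028 km/s.

Δv₂ = 0.6028 km/s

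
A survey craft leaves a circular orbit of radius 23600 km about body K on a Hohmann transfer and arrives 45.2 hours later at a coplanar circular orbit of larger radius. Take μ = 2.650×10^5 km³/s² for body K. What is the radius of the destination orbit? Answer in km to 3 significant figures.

r₂ = 1.55×10^5 km

Transfer time t = 45.2 hours = 1.6272×10^5 s, and t = π√(a_t³/μ).
So a_t = (μ t²/π²)^(1/3) = (2.650×10^5 × (1.6272×10^5)² / π²)^(1/3) = 89250 km.
Since a_t = (r₁ + r₂)/2, r₂ = 2a_t − r₁ = 2×89250 − 23600 = 1.549×10^5 km.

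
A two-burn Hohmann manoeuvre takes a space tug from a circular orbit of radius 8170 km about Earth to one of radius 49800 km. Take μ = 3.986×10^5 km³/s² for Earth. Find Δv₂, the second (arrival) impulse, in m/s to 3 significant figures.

Δv₂ = 1330 m/s

Transfer-ellipse semi-major axis a_t = (r₁ + r₂)/2 = (8170 + 49800)/2 = 28985 km.
On the circular orbit at r = 49800 km, v_c = √(μ/r) = 2.829 km/s.
Vis-viva on the transfer ellipse at r = 49800 km gives v_t = √[μ(2/r − 1/a_t)] = 1.502 km/s.
Δv₂ = |v_t − v_c| = |1.502 − 2.829| = 1.327 km/s.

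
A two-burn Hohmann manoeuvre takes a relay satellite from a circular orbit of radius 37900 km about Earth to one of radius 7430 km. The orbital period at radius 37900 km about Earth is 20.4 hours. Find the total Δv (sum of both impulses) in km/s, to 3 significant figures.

From Kepler's third law T² = 4π²r³/μ at r = 37900 km, T = 20.4 hours = 20.4 × 3600 s = 73440 s: μ = 4π²r³/T² = 3.98485×10^5 km³/s².
The Hohmann ellipse has a_t = (r₁ + r₂)/2 = 22665 km.
Circular speed at r₁: v₁ = √(μ/r₁) = √(3.98485×10^5/37900) = 3.243 km/s.
Transfer-orbit speed at r₁ (vis-viva equation): v_a = √[μ(2/r₁ − 1/a_t)] = 1.857 km/s.
First burn Δv₁ = |v_a − v₁| = 1.386 km/s.
At r₂, v₂ = √(μ/r₂) = 7.323 km/s.
Transfer-orbit speed at r₂: v_p = √[μ(2/r₂ − 1/a_t)] = 9.470 km/s.
Second burn Δv₂ = |v₂ − v_p| = 2.147 km/s.
Δv = Δv₁ + Δv₂ = 1.386 + 2.147 = 3.533 km/s.

Δv = 3.53 km/s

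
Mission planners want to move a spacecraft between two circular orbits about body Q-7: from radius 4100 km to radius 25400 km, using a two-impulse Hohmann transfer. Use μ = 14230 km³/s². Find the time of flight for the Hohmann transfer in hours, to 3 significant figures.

t = 13.1 hours

The Hohmann ellipse has a_t = (r₁ + r₂)/2 = 14750 km.
By Kepler's third law the transfer-orbit period is T = 2π√(a_t³/μ), so t = T/2 = 47180 s.
Converting: 47180 s ÷ 3600 s/hour = 13.1 hours.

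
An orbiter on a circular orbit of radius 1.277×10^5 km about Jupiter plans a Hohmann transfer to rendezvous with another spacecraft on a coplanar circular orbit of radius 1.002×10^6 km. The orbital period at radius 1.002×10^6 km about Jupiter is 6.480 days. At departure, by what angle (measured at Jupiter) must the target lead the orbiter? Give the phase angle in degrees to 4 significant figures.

From Kepler's third law T² = 4π²r³/μ at r = 1.002×10^6 km, T = 6.480 days = 6.480 × 86400 s = 5.59872×10^5 s: μ = 4π²r³/T² = 1.26703×10^8 km³/s².
Semi-major axis of the transfer orbit: a_t = (1.277×10^5 + 1.002×10^6)/2 = 5.6485×10^5 km.
Transfer time t = π√(a_t³/μ) = 1.1848×10^5 s.
Target angular speed ω₂ = √(μ/r₂³) = 1.1223×10^-5 rad/s.
Angle swept by the target during transfer: ω₂·t = 1.3297 rad = 76.19°.
The orbiter traverses 180° on the transfer ellipse, so the target must lead by 180° − 76.19° = 103.8°.

φ = 103.8°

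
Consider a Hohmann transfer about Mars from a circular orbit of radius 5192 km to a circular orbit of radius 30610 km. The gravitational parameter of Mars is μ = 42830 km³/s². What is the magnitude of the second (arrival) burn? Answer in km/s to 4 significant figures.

Δv₂ = 0.5458 km/s

Transfer-ellipse semi-major axis a_t = (r₁ + r₂)/2 = (5192 + 30610)/2 = 17901 km.
Circular speed at r = 30610 km: v_c = √(μ/r) = 1.18288 km/s.
Transfer-orbit speed at the same r (vis-viva, a = a_t): v_t = √[μ(2/r − 1/a_t)] = 0.637046 km/s.
Δv₂ = |v_t − v_c| = |0.637046 − 1.18288| = 0.5458 km/s.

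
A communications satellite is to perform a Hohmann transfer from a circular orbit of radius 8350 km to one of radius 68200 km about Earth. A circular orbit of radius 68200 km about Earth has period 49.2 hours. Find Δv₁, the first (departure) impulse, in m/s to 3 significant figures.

Δv₁ = 2320 m/s

From Kepler's third law T² = 4π²r³/μ at r = 68200 km, T = 49.2 hours = 49.2 × 3600 s = 1.7712×10^5 s: μ = 4π²r³/T² = 3.99188×10^5 km³/s².
The Hohmann ellipse has a_t = (r₁ + r₂)/2 = 38275 km.
Circular speed at r = 8350 km: v_c = √(μ/r) = 6.9143 km/s.
Transfer-orbit speed at the same r (vis-viva, a = a_t): v_t = √[μ(2/r − 1/a_t)] = 9.2295 km/s.
Δv₁ = |v_t − v_c| = |9.2295 − 6.9143| = 2.315 km/s.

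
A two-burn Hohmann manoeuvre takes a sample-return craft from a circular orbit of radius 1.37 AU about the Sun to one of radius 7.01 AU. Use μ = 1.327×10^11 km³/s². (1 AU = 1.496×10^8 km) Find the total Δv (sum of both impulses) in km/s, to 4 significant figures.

In km: r₁ = 1.37 × 1.496×10^8 = 2.04952×10^8 km; r₂ = 7.01 × 1.496×10^8 = 1.048696×10^9 km.
Transfer-ellipse semi-major axis a_t = (r₁ + r₂)/2 = (2.04952×10^8 + 1.048696×10^9)/2 = 6.26824×10^8 km.
Circular speed at r₁: v₁ = √(μ/r₁) = √(1.327×10^11/2.04952×10^8) = 25.4454 km/s.
Transfer-orbit speed at r₁ (vis-viva equation): v_p = √[μ(2/r₁ − 1/a_t)] = 32.9125 km/s.
First burn Δv₁ = |v_p − v₁| = 7.467 km/s.
At r₂, v₂ = √(μ/r₂) = 11.249 km/s.
Transfer-orbit speed at r₂: v_a = √[μ(2/r₂ − 1/a_t)] = 6.4323 km/s.
Second burn Δv₂ = |v₂ − v_a| = 4.817 km/s.
Total Δv = Δv₁ + Δv₂ = 12.28 km/s.

Δv = 12.28 km/s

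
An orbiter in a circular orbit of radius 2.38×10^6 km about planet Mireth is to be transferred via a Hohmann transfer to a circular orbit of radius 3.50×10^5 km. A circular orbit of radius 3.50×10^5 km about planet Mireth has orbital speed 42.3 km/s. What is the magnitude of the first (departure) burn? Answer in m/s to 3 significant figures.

From the circular-orbit relation v² = μ/r at r = 3.50×10^5 km: μ = v²r = (42.3)² × 3.50×10^5 = 6.26251×10^8 km³/s².
Transfer-ellipse semi-major axis a_t = (r₁ + r₂)/2 = (2.380×10^6 + 3.500×10^5)/2 = 1.365×10^6 km.
Circular speed at r = 2.380×10^6 km: v_c = √(μ/r) = 16.221 km/s.
Transfer-orbit speed at the same r (vis-viva, a = a_t): v_t = √[μ(2/r − 1/a_t)] = 8.2140 km/s.
Δv₁ = |v_t − v_c| = |8.2140 − 16.221| = 8.007 km/s.

Δv₁ = 8010 m/s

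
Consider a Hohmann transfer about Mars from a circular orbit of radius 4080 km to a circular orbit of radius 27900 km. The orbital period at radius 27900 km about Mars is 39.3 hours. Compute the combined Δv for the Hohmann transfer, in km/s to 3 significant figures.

From Kepler's third law T² = 4π²r³/μ at r = 27900 km, T = 39.3 hours = 39.3 × 3600 s = 1.4148×10^5 s: μ = 4π²r³/T² = 42833.4 km³/s².
Semi-major axis of the transfer orbit: a_t = (4080 + 27900)/2 = 15990 km.
At r₁ the circular-orbit speed is v₁ = √(μ/r₁) = 3.240 km/s.
On the transfer ellipse at r₁, v² = μ(2/r − 1/a) gives v_p = √[μ(2/r₁ − 1/a_t)] = 4.280 km/s.
First burn Δv₁ = |v_p − v₁| = 1.040 km/s.
At r₂, v₂ = √(μ/r₂) = 1.2391 km/s.
Transfer-orbit speed at r₂: v_a = √[μ(2/r₂ − 1/a_t)] = 0.62589 km/s.
Second burn Δv₂ = |v₂ − v_a| = 0.6132 km/s.
Δv = Δv₁ + Δv₂ = 1.040 + 0.6132 = 1.653 km/s.

Δv = 1.65 km/s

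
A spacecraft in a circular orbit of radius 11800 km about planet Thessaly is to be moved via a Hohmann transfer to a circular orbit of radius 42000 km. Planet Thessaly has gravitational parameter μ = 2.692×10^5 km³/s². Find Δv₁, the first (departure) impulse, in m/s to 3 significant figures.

The Hohmann ellipse has a_t = (r₁ + r₂)/2 = 26900 km.
Circular speed at r = 11800 km: v_c = √(μ/r) = 4.776 km/s.
Vis-viva on the transfer ellipse at r = 11800 km gives v_t = √[μ(2/r − 1/a_t)] = 5.968 km/s.
Δv₁ = |v_t − v_c| = |5.968 − 4.776| = 1.192 km/s.

Δv₁ = 1190 m/s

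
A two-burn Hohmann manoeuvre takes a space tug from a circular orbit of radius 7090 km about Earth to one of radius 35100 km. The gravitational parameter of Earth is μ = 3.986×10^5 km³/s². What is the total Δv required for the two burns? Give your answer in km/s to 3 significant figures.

Δv = 3.59 km/s

The Hohmann ellipse has a_t = (r₁ + r₂)/2 = 21095 km.
At r₁ the circular-orbit speed is v₁ = √(μ/r₁) = 7.498 km/s.
On the transfer ellipse at r₁, vis-viva gives v_p = √[μ(2/r₁ − 1/a_t)] = 9.672 km/s.
First burn Δv₁ = |v_p − v₁| = 2.174 km/s.
Circular speed at r₂: v₂ = √(μ/r₂) = 3.370 km/s.
Transfer-orbit speed at r₂: v_a = √[μ(2/r₂ − 1/a_t)] = 1.954 km/s.
Second burn Δv₂ = |v₂ − v_a| = 1.416 km/s.
Total Δv = Δv₁ + Δv₂ = 3.590 km/s.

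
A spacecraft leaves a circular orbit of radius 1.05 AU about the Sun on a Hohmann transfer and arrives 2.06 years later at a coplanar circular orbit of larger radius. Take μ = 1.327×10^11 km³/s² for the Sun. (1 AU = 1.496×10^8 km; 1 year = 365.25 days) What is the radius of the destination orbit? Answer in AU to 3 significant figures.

In km: r₁ = 1.05 × 1.496×10^8 = 1.5708×10^8 km.
Transfer time t = 2.06 years × 365.25 × 86400 s = 6.5008656×10^7 s, and t = π√(a_t³/μ).
So a_t = (μ t²/π²)^(1/3) = (1.327×10^11 × (6.5008656×10^7)² / π²)^(1/3) = 3.8445×10^8 km.
Since a_t = (r₁ + r₂)/2, r₂ = 2a_t − r₁ = 2×3.8445×10^8 − 1.5708×10^8 = 6.1182×10^8 km.
In AU: r₂ = 6.1182×10^8 / 1.496×10^8 = 4.09 AU.

r₂ = 4.09 AU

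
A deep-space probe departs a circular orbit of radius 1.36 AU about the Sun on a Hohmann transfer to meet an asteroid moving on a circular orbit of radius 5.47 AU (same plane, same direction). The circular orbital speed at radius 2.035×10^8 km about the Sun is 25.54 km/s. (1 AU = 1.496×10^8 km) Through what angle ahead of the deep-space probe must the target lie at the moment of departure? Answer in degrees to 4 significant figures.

φ = 91.21°

From the circular-orbit relation v² = μ/r at r = 2.035×10^8 km: μ = v²r = (25.54)² × 2.035×10^8 = 1.32741×10^11 km³/s².
In km: r₁ = 1.36 × 1.496×10^8 = 2.03456×10^8 km; r₂ = 5.47 × 1.496×10^8 = 8.18312×10^8 km.
The Hohmann ellipse has a_t = (r₁ + r₂)/2 = 5.10884×10^8 km.
The half-period of the transfer ellipse is t = π√(a_t³/μ) = 9.9570×10^7 s.
Target angular speed ω₂ = √(μ/r₂³) = 1.5564×10^-8 rad/s.
Angle swept by the target during transfer: ω₂·t = 1.5497 rad = 88.79°.
The deep-space probe traverses 180° on the transfer ellipse, so the target must lead by 180° − 88.79° = 91.21°.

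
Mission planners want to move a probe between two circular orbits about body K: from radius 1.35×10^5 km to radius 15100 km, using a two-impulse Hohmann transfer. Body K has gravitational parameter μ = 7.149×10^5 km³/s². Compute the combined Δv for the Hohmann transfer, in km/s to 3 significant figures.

The Hohmann ellipse has a_t = (r₁ + r₂)/2 = 75050 km.
At r₁ the circular-orbit speed is v₁ = √(μ/r₁) = 2.301 km/s.
Transfer-orbit speed at r₁ (vis-viva): v_a = √[μ(2/r₁ − 1/a_t)] = 1.032 km/s.
First burn Δv₁ = |v_a − v₁| = 1.269 km/s.
At r₂, v₂ = √(μ/r₂) = 6.8807 km/s.
Transfer-orbit speed at r₂: v_p = √[μ(2/r₂ − 1/a_t)] = 9.2284 km/s.
Second burn Δv₂ = |v₂ − v_p| = 2.348 km/s.
Δv = Δv₁ + Δv₂ = 1.269 + 2.348 = 3.617 km/s.

Δv = 3.62 km/s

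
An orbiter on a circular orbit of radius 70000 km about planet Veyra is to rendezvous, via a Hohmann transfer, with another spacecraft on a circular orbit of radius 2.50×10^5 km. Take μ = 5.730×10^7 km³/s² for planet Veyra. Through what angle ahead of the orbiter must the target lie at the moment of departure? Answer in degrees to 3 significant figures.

Semi-major axis of the transfer orbit: a_t = (70000 + 2.500×10^5)/2 = 1.600×10^5 km.
Transfer time t = π√(a_t³/μ) = 26560 s.
Target angular speed ω₂ = √(μ/r₂³) = 6.056×10^-5 rad/s.
Angle swept by the target during transfer: ω₂·t = 1.6085 rad = 92.16°.
Arrival is 180° from departure on the ellipse, so φ = 180° − 92.16° = 87.8°.

φ = 87.8°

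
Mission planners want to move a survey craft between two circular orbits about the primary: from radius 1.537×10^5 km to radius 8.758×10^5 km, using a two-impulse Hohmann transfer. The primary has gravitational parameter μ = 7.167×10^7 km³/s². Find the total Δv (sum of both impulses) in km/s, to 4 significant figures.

Transfer-ellipse semi-major axis a_t = (r₁ + r₂)/2 = (1.537×10^5 + 8.758×10^5)/2 = 5.1475×10^5 km.
Circular speed at r₁: v₁ = √(μ/r₁) = √(7.167×10^7/1.537×10^5) = 21.594 km/s.
Transfer-orbit speed at r₁ (vis-viva): v_p = √[μ(2/r₁ − 1/a_t)] = 28.167 km/s.
First burn Δv₁ = |v_p − v₁| = 6.573 km/s.
At r₂, v₂ = √(μ/r₂) = 9.046 km/s.
Transfer-orbit speed at r₂: v_a = √[μ(2/r₂ − 1/a_t)] = 4.943 km/s.
Second burn Δv₂ = |v₂ − v_a| = 4.103 km/s.
Total Δv = Δv₁ + Δv₂ = 10.68 km/s.

Δv = 10.68 km/s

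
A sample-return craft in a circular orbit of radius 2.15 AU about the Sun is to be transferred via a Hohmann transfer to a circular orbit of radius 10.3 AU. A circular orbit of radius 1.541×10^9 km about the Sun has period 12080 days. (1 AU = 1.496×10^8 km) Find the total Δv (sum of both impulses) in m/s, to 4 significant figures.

From Kepler's third law T² = 4π²r³/μ at r = 1.541×10^9 km, T = 12080 days = 12080 × 86400 s = 1.043712×10^9 s: μ = 4π²r³/T² = 1.32619×10^11 km³/s².
In km: r₁ = 2.15 × 1.496×10^8 = 3.2164×10^8 km; r₂ = 10.3 × 1.496×10^8 = 1.54088×10^9 km.
The Hohmann ellipse has a_t = (r₁ + r₂)/2 = 9.3126×10^8 km.
Circular speed at r₁: v₁ = √(μ/r₁) = √(1.32619×10^11/3.2164×10^8) = 20.306 km/s.
Transfer-orbit speed at r₁ (vis-viva equation): v_p = √[μ(2/r₁ − 1/a_t)] = 26.120 km/s.
First burn Δv₁ = |v_p − v₁| = 5.814 km/s.
Circular speed at r₂: v₂ = √(μ/r₂) = 9.277 km/s.
Transfer-orbit speed at r₂: v_a = √[μ(2/r₂ − 1/a_t)] = 5.452 km/s.
Second burn Δv₂ = |v₂ − v_a| = 3.825 km/s.
Total Δv = Δv₁ + Δv₂ = 9.639 km/s.

Δv = 9639 m/s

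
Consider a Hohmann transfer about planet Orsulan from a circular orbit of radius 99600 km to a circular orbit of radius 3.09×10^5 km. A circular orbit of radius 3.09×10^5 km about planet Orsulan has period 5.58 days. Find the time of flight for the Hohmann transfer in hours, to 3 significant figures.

t = 36.0 hours

From Kepler's third law T² = 4π²r³/μ at r = 3.09×10^5 km, T = 5.58 days = 5.58 × 86400 s = 4.82112×10^5 s: μ = 4π²r³/T² = 5.01117×10^6 km³/s².
The Hohmann ellipse has a_t = (r₁ + r₂)/2 = 2.043×10^5 km.
By Kepler's third law the transfer-orbit period is T = 2π√(a_t³/μ), so t = T/2 = 1.296×10^5 s.
Converting: 1.296×10^5 s ÷ 3600 s/hour = 36.0 hours.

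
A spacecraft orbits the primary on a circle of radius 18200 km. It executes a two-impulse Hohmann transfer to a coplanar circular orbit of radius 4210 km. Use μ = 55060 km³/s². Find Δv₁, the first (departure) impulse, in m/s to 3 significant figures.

The Hohmann ellipse has a_t = (r₁ + r₂)/2 = 11205 km.
On the circular orbit at r = 18200 km, v_c = √(μ/r) = 1.7393 km/s.
Transfer-orbit speed at the same r (vis-viva, a = a_t): v_t = √[μ(2/r − 1/a_t)] = 1.0661 km/s.
Δv₁ = |v_t − v_c| = |1.0661 − 1.7393| = 0.6732 km/s.

Δv₁ = 673 m/s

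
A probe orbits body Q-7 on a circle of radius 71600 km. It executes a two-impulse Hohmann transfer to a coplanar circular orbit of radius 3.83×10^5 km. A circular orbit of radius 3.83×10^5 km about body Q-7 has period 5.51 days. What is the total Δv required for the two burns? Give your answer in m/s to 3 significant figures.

Δv = 5700 m/s

From Kepler's third law T² = 4π²r³/μ at r = 3.83×10^5 km, T = 5.51 days = 5.51 × 86400 s = 4.76064×10^5 s: μ = 4π²r³/T² = 9.78645×10^6 km³/s².
Transfer-ellipse semi-major axis a_t = (r₁ + r₂)/2 = (71600 + 3.830×10^5)/2 = 2.273×10^5 km.
At r₁ the circular-orbit speed is v₁ = √(μ/r₁) = 11.691 km/s.
On the transfer ellipse at r₁, vis-viva gives v_p = √[μ(2/r₁ − 1/a_t)] = 15.176 km/s.
First burn Δv₁ = |v_p − v₁| = 3.485 km/s.
Circular speed at r₂: v₂ = √(μ/r₂) = 5.055 km/s.
Transfer-orbit speed at r₂: v_a = √[μ(2/r₂ − 1/a_t)] = 2.837 km/s.
Second burn Δv₂ = |v₂ − v_a| = 2.218 km/s.
Total Δv = Δv₁ + Δv₂ = 5.703 km/s.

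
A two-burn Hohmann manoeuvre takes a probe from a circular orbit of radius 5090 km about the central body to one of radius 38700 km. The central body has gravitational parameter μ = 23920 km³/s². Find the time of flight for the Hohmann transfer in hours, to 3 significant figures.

t = 18.3 hours

Transfer-ellipse semi-major axis a_t = (r₁ + r₂)/2 = (5090 + 38700)/2 = 21895 km.
Half the transfer-orbit period gives t = π√(a_t³/μ) = 65810 s.
Converting: 65810 s ÷ 3600 s/hour = 18.3 hours.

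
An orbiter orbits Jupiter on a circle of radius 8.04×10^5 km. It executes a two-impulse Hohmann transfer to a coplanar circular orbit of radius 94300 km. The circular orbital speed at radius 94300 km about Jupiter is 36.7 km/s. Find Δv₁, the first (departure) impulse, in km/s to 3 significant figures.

Δv₁ = 6.81 km/s

From the circular-orbit relation v² = μ/r at r = 94300 km: μ = v²r = (36.7)² × 94300 = 1.27012×10^8 km³/s².
The Hohmann ellipse has a_t = (r₁ + r₂)/2 = 4.4915×10^5 km.
Circular speed at r = 8.040×10^5 km: v_c = √(μ/r) = 12.569 km/s.
Vis-viva on the transfer ellipse at r = 8.040×10^5 km gives v_t = √[μ(2/r − 1/a_t)] = 5.7591 km/s.
Δv₁ = |v_t − v_c| = |5.7591 − 12.569| = 6.810 km/s.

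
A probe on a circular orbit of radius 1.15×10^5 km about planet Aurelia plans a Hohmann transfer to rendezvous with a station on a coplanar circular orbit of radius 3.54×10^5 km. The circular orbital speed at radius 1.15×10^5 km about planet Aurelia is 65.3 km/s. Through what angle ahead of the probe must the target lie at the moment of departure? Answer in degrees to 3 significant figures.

φ = 83.0°

From the circular-orbit relation v² = μ/r at r = 1.15×10^5 km: μ = v²r = (65.3)² × 1.15×10^5 = 4.90370×10^8 km³/s².
Semi-major axis of the transfer orbit: a_t = (1.150×10^5 + 3.540×10^5)/2 = 2.345×10^5 km.
Transfer time t = π√(a_t³/μ) = 16110.24 s.
Target angular speed ω₂ = √(μ/r₂³) = 1.051374×10^-4 rad/s.
Angle swept by the target during transfer: ω₂·t = 1.69379 rad = 97.047°.
Arrival is 180° from departure on the ellipse, so φ = 180° − 97.047° = 83.0°.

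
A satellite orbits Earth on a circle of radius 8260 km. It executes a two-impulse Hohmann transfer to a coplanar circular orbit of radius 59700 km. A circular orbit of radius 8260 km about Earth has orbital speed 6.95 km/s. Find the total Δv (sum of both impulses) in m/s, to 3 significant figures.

Δv = 3570 m/s

From the circular-orbit relation v² = μ/r at r = 8260 km: μ = v²r = (6.95)² × 8260 = 3.98979×10^5 km³/s².
Transfer-ellipse semi-major axis a_t = (r₁ + r₂)/2 = (8260 + 59700)/2 = 33980 km.
Circular speed at r₁: v₁ = √(μ/r₁) = √(3.98979×10^5/8260) = 6.950 km/s.
Transfer-orbit speed at r₁ (v² = μ(2/r − 1/a)): v_p = √[μ(2/r₁ − 1/a_t)] = 9.212 km/s.
First burn Δv₁ = |v_p − v₁| = 2.262 km/s.
At r₂, v₂ = √(μ/r₂) = 2.5852 km/s.
Transfer-orbit speed at r₂: v_a = √[μ(2/r₂ − 1/a_t)] = 1.2746 km/s.
Second burn Δv₂ = |v₂ − v_a| = 1.311 km/s.
Δv = Δv₁ + Δv₂ = 2.262 + 1.311 = 3.573 km/s.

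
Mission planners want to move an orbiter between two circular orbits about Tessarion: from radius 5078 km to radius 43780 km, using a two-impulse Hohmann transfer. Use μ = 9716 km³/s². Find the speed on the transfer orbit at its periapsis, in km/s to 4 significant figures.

The Hohmann ellipse has a_t = (r₁ + r₂)/2 = 24429 km.
At periapsis, r = 5078 km.
From the vis-viva equation, v = √[μ(2/r − 1/a_t)] = 1.852 km/s.

v = 1.852 km/s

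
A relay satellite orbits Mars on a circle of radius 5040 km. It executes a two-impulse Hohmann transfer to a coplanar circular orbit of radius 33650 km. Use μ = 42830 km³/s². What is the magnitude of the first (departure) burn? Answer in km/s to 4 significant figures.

Transfer-ellipse semi-major axis a_t = (r₁ + r₂)/2 = (5040 + 33650)/2 = 19345 km.
On the circular orbit at r = 5040 km, v_c = √(μ/r) = 2.9151 km/s.
Vis-viva on the transfer ellipse at r = 5040 km gives v_t = √[μ(2/r − 1/a_t)] = 3.8447 km/s.
Δv₁ = |v_t − v_c| = |3.8447 − 2.9151| = 0.9296 km/s.

Δv₁ = 0.9296 km/s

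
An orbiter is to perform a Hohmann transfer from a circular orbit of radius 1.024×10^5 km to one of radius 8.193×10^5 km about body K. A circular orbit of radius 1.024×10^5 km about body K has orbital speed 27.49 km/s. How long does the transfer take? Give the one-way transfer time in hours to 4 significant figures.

t = 31.04 hours

From the circular-orbit relation v² = μ/r at r = 1.024×10^5 km: μ = v²r = (27.49)² × 1.024×10^5 = 7.73837×10^7 km³/s².
The Hohmann ellipse has a_t = (r₁ + r₂)/2 = 4.6085×10^5 km.
By Kepler's third law the transfer-orbit period is T = 2π√(a_t³/μ), so t = T/2 = 1.1173×10^5 s.
Converting: 1.1173×10^5 s ÷ 3600 s/hour = 31.04 hours.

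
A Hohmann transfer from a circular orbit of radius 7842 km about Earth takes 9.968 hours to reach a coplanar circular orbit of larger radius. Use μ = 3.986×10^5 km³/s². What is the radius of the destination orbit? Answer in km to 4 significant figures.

r₂ = 66810 km

Transfer time t = 9.968 hours = 35884.8 s, and t = π√(a_t³/μ).
So a_t = (μ t²/π²)^(1/3) = (3.986×10^5 × (35884.8)² / π²)^(1/3) = 37327 km.
Since a_t = (r₁ + r₂)/2, r₂ = 2a_t − r₁ = 2×37327 − 7842 = 66812 km.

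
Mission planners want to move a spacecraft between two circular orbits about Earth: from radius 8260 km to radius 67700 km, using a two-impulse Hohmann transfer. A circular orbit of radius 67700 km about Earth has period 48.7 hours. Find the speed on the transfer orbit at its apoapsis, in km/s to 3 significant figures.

From Kepler's third law T² = 4π²r³/μ at r = 67700 km, T = 48.7 hours = 48.7 × 3600 s = 1.7532×10^5 s: μ = 4π²r³/T² = 3.98532×10^5 km³/s².
Semi-major axis of the transfer orbit: a_t = (8260 + 67700)/2 = 37980 km.
The apoapsis of the transfer ellipse is at r = 67700 km.
From the vis-viva equation, v = √[μ(2/r − 1/a_t)] = 1.131 km/s.

v = 1.13 km/s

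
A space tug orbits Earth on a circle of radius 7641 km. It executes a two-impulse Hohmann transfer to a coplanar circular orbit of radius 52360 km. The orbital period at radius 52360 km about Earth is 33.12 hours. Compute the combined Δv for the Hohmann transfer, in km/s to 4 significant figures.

From Kepler's third law T² = 4π²r³/μ at r = 52360 km, T = 33.12 hours = 33.12 × 3600 s = 1.19232×10^5 s: μ = 4π²r³/T² = 3.98633×10^5 km³/s².
The Hohmann ellipse has a_t = (r₁ + r₂)/2 = 30000.5 km.
At r₁ the circular-orbit speed is v₁ = √(μ/r₁) = 7.223 km/s.
Transfer-orbit speed at r₁ (vis-viva equation): v_p = √[μ(2/r₁ − 1/a_t)] = 9.542 km/s.
First burn Δv₁ = |v_p − v₁| = 2.319 km/s.
Circular speed at r₂: v₂ = √(μ/r₂) = 2.7592 km/s.
Transfer-orbit speed at r₂: v_a = √[μ(2/r₂ − 1/a_t)] = 1.3925 km/s.
Second burn Δv₂ = |v₂ − v_a| = 1.367 km/s.
Δv = Δv₁ + Δv₂ = 2.319 + 1.367 = 3.686 km/s.

Δv = 3.686 km/s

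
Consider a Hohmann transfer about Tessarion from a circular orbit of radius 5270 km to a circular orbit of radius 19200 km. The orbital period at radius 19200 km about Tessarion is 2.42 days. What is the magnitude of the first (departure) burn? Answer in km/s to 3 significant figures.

From Kepler's third law T² = 4π²r³/μ at r = 19200 km, T = 2.42 days = 2.42 × 86400 s = 2.09088×10^5 s: μ = 4π²r³/T² = 6391.54 km³/s².
Semi-major axis of the transfer orbit: a_t = (5270 + 19200)/2 = 12235 km.
Circular speed at r = 5270 km: v_c = √(μ/r) = 1.1013 km/s.
Transfer-orbit speed at the same r (vis-viva, a = a_t): v_t = √[μ(2/r − 1/a_t)] = 1.3796 km/s.
Δv₁ = |v_t − v_c| = |1.3796 − 1.1013| = 0.2783 km/s.

Δv₁ = 0.278 km/s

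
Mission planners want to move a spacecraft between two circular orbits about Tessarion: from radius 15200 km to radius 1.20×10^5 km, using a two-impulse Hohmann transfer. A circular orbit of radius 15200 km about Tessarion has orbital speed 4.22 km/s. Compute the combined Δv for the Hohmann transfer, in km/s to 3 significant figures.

From the circular-orbit relation v² = μ/r at r = 15200 km: μ = v²r = (4.22)² × 15200 = 2.70688×10^5 km³/s².
The Hohmann ellipse has a_t = (r₁ + r₂)/2 = 67600 km.
At r₁ the circular-orbit speed is v₁ = √(μ/r₁) = 4.2200 km/s.
On the transfer ellipse at r₁, vis-viva gives v_p = √[μ(2/r₁ − 1/a_t)] = 5.6225 km/s.
First burn Δv₁ = |v_p − v₁| = 1.4025 km/s.
Circular speed at r₂: v₂ = √(μ/r₂) = 1.50191 km/s.
Transfer-orbit speed at r₂: v_a = √[μ(2/r₂ − 1/a_t)] = 0.712184 km/s.
Second burn Δv₂ = |v₂ − v_a| = 0.78973 km/s.
Total Δv = Δv₁ + Δv₂ = 2.192 km/s.

Δv = 2.19 km/s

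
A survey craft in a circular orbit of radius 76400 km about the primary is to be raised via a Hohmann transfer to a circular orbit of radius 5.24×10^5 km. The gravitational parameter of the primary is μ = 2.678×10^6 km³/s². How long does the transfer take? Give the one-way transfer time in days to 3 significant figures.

t = 3.65 days

Semi-major axis of the transfer orbit: a_t = (76400 + 5.240×10^5)/2 = 3.002×10^5 km.
Half the transfer-orbit period gives t = π√(a_t³/μ) = 3.1576×10^5 s.
Converting: 3.1576×10^5 s ÷ 86400 s/day = 3.65 days.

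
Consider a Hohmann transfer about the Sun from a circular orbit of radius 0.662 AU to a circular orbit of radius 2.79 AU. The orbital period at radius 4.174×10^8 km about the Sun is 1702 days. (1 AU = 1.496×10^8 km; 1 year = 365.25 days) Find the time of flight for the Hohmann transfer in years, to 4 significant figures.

t = 1.134 years

From Kepler's third law T² = 4π²r³/μ at r = 4.174×10^8 km, T = 1702 days = 1702 × 86400 s = 1.470528×10^8 s: μ = 4π²r³/T² = 1.32761×10^11 km³/s².
In km: r₁ = 0.662 × 1.496×10^8 = 9.90352×10^7 km; r₂ = 2.79 × 1.496×10^8 = 4.17384×10^8 km.
Semi-major axis of the transfer orbit: a_t = (9.90352×10^7 + 4.17384×10^8)/2 = 2.582096×10^8 km.
Transfer time t = π√(a_t³/μ) = π√((2.582096×10^8)³ / 1.32761×10^11) = 3.5774×10^7 s.
Converting: 3.5774×10^7 s ÷ 3.15576×10^7 s/year (365.25 × 86400) = 1.134 years.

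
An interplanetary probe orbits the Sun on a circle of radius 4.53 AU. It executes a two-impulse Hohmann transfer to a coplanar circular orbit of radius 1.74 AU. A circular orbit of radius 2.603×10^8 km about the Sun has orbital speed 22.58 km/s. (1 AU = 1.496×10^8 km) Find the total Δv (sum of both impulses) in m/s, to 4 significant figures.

From the circular-orbit relation v² = μ/r at r = 2.603×10^8 km: μ = v²r = (22.58)² × 2.603×10^8 = 1.32716×10^11 km³/s².
In km: r₁ = 4.53 × 1.496×10^8 = 6.77688×10^8 km; r₂ = 1.74 × 1.496×10^8 = 2.60304×10^8 km.
The Hohmann ellipse has a_t = (r₁ + r₂)/2 = 4.68996×10^8 km.
Circular speed at r₁: v₁ = √(μ/r₁) = √(1.32716×10^11/6.77688×10^8) = 13.9941 km/s.
Transfer-orbit speed at r₁ (v² = μ(2/r − 1/a)): v_a = √[μ(2/r₁ − 1/a_t)] = 10.4256 km/s.
First burn Δv₁ = |v_a − v₁| = 3.5685 km/s.
At r₂, v₂ = √(μ/r₂) = 22.57983 km/s.
Transfer-orbit speed at r₂: v_p = √[μ(2/r₂ − 1/a_t)] = 27.14257 km/s.
Second burn Δv₂ = |v₂ − v_p| = 4.5627 km/s.
Δv = Δv₁ + Δv₂ = 3.5685 + 4.5627 = 8.131 km/s.

Δv = 8131 m/s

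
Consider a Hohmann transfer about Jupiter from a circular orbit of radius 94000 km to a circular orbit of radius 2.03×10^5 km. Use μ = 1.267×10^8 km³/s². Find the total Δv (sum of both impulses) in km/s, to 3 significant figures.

Semi-major axis of the transfer orbit: a_t = (94000 + 2.030×10^5)/2 = 1.485×10^5 km.
Circular speed at r₁: v₁ = √(μ/r₁) = √(1.267×10^8/94000) = 36.713 km/s.
Transfer-orbit speed at r₁ (vis-viva equation): v_p = √[μ(2/r₁ − 1/a_t)] = 42.925 km/s.
First burn Δv₁ = |v_p − v₁| = 6.212 km/s.
Circular speed at r₂: v₂ = √(μ/r₂) = 24.983 km/s.
Transfer-orbit speed at r₂: v_a = √[μ(2/r₂ − 1/a_t)] = 19.877 km/s.
Second burn Δv₂ = |v₂ − v_a| = 5.106 km/s.
Total Δv = Δv₁ + Δv₂ = 11.32 km/s.

Δv = 11.3 km/s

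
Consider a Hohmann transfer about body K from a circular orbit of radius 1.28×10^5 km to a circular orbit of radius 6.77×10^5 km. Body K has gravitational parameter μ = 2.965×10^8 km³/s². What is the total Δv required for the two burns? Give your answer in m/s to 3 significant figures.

Δv = 23400 m/s

The Hohmann ellipse has a_t = (r₁ + r₂)/2 = 4.025×10^5 km.
Circular speed at r₁: v₁ = √(μ/r₁) = √(2.965×10^8/1.280×10^5) = 48.13 km/s.
Transfer-orbit speed at r₁ (v² = μ(2/r − 1/a)): v_p = √[μ(2/r₁ − 1/a_t)] = 62.42 km/s.
First burn Δv₁ = |v_p − v₁| = 14.29 km/s.
At r₂, v₂ = √(μ/r₂) = 20.928 km/s.
Transfer-orbit speed at r₂: v_a = √[μ(2/r₂ − 1/a_t)] = 11.802 km/s.
Second burn Δv₂ = |v₂ − v_a| = 9.126 km/s.
Total Δv = Δv₁ + Δv₂ = 23.42 km/s.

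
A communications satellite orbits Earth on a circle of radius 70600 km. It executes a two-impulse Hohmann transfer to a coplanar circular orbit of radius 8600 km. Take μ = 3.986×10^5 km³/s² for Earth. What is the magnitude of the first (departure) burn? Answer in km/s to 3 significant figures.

The Hohmann ellipse has a_t = (r₁ + r₂)/2 = 39600 km.
On the circular orbit at r = 70600 km, v_c = √(μ/r) = 2.376 km/s.
Transfer-orbit speed at the same r (vis-viva, a = a_t): v_t = √[μ(2/r − 1/a_t)] = 1.107 km/s.
Δv₁ = |v_t − v_c| = |1.107 − 2.376| = 1.269 km/s.

Δv₁ = 1.27 km/s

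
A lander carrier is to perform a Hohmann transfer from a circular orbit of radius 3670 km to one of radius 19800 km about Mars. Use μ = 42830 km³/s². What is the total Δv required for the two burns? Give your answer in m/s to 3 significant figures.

Δv = 1670 m/s

Semi-major axis of the transfer orbit: a_t = (3670 + 19800)/2 = 11735 km.
At r₁ the circular-orbit speed is v₁ = √(μ/r₁) = 3.41618 km/s.
Transfer-orbit speed at r₁ (v² = μ(2/r − 1/a)): v_p = √[μ(2/r₁ − 1/a_t)] = 4.43744 km/s.
First burn Δv₁ = |v_p − v₁| = 1.0213 km/s.
Circular speed at r₂: v₂ = √(μ/r₂) = 1.470759 km/s.
Transfer-orbit speed at r₂: v_a = √[μ(2/r₂ − 1/a_t)] = 0.8224944 km/s.
Second burn Δv₂ = |v₂ − v_a| = 0.64826 km/s.
Δv = Δv₁ + Δv₂ = 1.0213 + 0.64826 = 1.670 km/s.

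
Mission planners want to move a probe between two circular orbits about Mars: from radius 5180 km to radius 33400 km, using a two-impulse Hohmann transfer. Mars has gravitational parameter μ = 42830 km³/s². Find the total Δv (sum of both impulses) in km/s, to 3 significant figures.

Transfer-ellipse semi-major axis a_t = (r₁ + r₂)/2 = (5180 + 33400)/2 = 19290 km.
At r₁ the circular-orbit speed is v₁ = √(μ/r₁) = 2.8755 km/s.
On the transfer ellipse at r₁, vis-viva gives v_p = √[μ(2/r₁ − 1/a_t)] = 3.7837 km/s.
First burn Δv₁ = |v_p − v₁| = 0.9082 km/s.
Circular speed at r₂: v₂ = √(μ/r₂) = 1.1324 km/s.
Transfer-orbit speed at r₂: v_a = √[μ(2/r₂ − 1/a_t)] = 0.58681 km/s.
Second burn Δv₂ = |v₂ − v_a| = 0.5456 km/s.
Δv = Δv₁ + Δv₂ = 0.9082 + 0.5456 = 1.454 km/s.

Δv = 1.45 km/s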